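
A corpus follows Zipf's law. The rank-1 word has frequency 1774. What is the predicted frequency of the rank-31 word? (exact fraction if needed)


Zipf's law: freq(rank) = f1 / rank
f1 = 1774, rank = 31
freq = 1774 / 31
GCD(1774, 31) = 1
Simplified: 1774/31

1774/31


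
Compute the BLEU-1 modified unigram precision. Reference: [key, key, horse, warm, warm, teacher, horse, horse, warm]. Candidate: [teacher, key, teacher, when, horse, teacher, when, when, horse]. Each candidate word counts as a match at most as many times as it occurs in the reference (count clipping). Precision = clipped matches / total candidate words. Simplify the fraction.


Reference word counts: {'horse': 3, 'key': 2, 'teacher': 1, 'warm': 3}
Checking each candidate word (with clipping):
  'teacher' -> in reference (ref count 1, used 1/1) -> match (matches: 1)
  'key' -> in reference (ref count 2, used 1/2) -> match (matches: 2)
  'teacher' -> ref count 1 already used up (1/1) -> clipped, no match (matches: 2)
  'when' -> not in reference -> no match (matches: 2)
  'horse' -> in reference (ref count 3, used 1/3) -> match (matches: 3)
  'teacher' -> ref count 1 already used up (1/1) -> clipped, no match (matches: 3)
  'when' -> not in reference -> no match (matches: 3)
  'when' -> not in reference -> no match (matches: 3)
  'horse' -> in reference (ref count 3, used 2/3) -> match (matches: 4)
Clipped matches: 4, Candidate length: 9
Precision = 4/9

4/9


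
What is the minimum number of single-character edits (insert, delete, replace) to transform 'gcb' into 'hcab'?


Building DP table for s1='gcb' (len 3) and s2='hcab' (len 4):
       h  c  a  b
    0  1  2  3  4
  g 1  1  2  3  4
  c 2  2  1  2  3
  b 3  3  2  2  2
Edit distance = dp[3][4] = 2

2


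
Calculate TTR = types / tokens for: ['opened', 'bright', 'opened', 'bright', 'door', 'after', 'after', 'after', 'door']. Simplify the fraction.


Tokens: 9
Unique types: ('after', 'bright', 'door', 'opened') = 4
TTR = 4/9
Already in lowest terms.

4/9


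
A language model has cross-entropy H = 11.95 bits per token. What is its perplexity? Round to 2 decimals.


Perplexity formula: PP = 2^H
H = 11.95
PP = 2^11.95
Decompose: 2^11.95 = 2^11 * 2^0.95
2^11 = 2048, 2^0.95 ~ 1.9318727
PP ~ 2048 * 1.9318727 = 3956.4752896
Rounded to 2 decimals: 3956.48

3956.48


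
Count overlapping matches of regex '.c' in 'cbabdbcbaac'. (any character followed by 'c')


Pattern: .c means any character followed by 'c'.
Scanning 'cbabdbcbaac' position-by-position:
  Pos 0: window 'cb' -> no
  Pos 1: window 'ba' -> no
  Pos 2: window 'ab' -> no
  Pos 3: window 'bd' -> no
  Pos 4: window 'db' -> no
  Pos 5: window 'bc' -> MATCH
  Pos 6: window 'cb' -> no
  Pos 7: window 'ba' -> no
  Pos 8: window 'aa' -> no
  Pos 9: window 'ac' -> MATCH
  Pos 10: window 'c' -> no
Total matches: 2

2


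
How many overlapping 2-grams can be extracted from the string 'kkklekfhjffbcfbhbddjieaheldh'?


String 'kkklekfhjffbcfbhbddjieaheldh' has length L = 28.
Number of overlapping n-grams = L - n + 1
Substituting: 28 - 2 + 1 = 27

27


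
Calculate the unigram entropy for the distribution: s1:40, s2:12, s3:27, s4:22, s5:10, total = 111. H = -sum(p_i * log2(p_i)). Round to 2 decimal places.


Computing entropy H = -sum(p_i * log2(p_i)):
  s1: p = 40/111 = 0.3604, -p*log2(p) = 0.5306
  s2: p = 12/111 = 0.1081, -p*log2(p) = 0.3470
  s3: p = 27/111 = 0.2432, -p*log2(p) = 0.4961
  s4: p = 22/111 = 0.1982, -p*log2(p) = 0.4628
  s5: p = 10/111 = 0.0901, -p*log2(p) = 0.3128
H = sum of terms = 2.1493
Rounded to 2 decimals: 2.15

2.15


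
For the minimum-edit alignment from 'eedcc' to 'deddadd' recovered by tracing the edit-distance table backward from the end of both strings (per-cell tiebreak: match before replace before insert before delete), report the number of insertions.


Edit distance = 5. Backtracking from cell (5, 7) with preference match > replace > insert > delete,
then listing the resulting alignment 'eedcc' -> 'deddadd' left to right:
  Step 1: insert 'd' [insertion #1]
  Step 2: keep 'e'
  Step 3: replace e->d
  Step 4: keep 'd'
  Step 5: insert 'a' [insertion #2]
  Step 6: replace c->d
  Step 7: replace c->d
Total insertions: 2

2


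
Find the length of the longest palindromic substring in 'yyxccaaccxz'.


Scanning 'yyxccaaccxz' for palindromic substrings.
Substring at positions 2-9: 'xccaaccx'.
Check: reverse('xccaaccx') = 'xccaaccx' -> palindrome confirmed.
Neighbouring characters ('y' / 'z') break symmetry, so it cannot extend further.
No longer palindromic substring exists; longest length = 8

8


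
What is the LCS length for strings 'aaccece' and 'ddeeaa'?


DP table for LCS of 'aaccece' and 'ddeeaa':
       d  d  e  e  a  a
    0  0  0  0  0  0  0
  a 0  0  0  0  0  1  1
  a 0  0  0  0  0  1  2
  c 0  0  0  0  0  1  2
  c 0  0  0  0  0  1  2
  e 0  0  0  1  1  1  2
  c 0  0  0  1  1  1  2
  e 0  0  0  1  2  2  2
LCS: 'aa'
LCS length = 2

2


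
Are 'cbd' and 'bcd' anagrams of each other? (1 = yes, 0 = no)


Sort characters of 'cbd': 'bcd'
Sort characters of 'bcd': 'bcd'
Sorted forms match -> they ARE anagrams
Result: 1

1


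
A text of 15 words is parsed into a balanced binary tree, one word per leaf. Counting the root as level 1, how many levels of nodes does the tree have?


In a balanced binary tree with n leaves the deepest leaf is ceil(log2(n)) edges below the root,
so counting node levels inclusive of root and leaves gives ceil(log2(n)) + 1 levels.
log2(15) = 3.9069
ceil(3.9069) = 4
levels = 4 + 1 = 5

5


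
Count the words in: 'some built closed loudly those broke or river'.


Counting words by splitting on spaces:
  Word 1: 'some'
  Word 2: 'built'
  Word 3: 'closed'
  Word 4: 'loudly'
  Word 5: 'those'
  Word 6: 'broke'
  Word 7: 'or'
  Word 8: 'river'
Total words: 8

8


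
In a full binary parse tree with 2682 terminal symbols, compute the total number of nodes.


Leaf nodes (terminals): 2682
Internal nodes = n - 1 = 2682 - 1 = 2681
Total = leaves + internal = 2682 + 2681 = 5363

5363


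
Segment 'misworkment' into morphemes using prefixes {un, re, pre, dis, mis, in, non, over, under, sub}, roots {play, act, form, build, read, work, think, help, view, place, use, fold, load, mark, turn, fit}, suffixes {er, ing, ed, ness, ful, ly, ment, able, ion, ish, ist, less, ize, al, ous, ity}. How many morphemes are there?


Segmenting 'misworkment' against the inventory:
  'mis' -> prefix (morpheme 1)
  'work' -> root (morpheme 2)
  'ment' -> suffix (morpheme 3)
Total morphemes: 3

3


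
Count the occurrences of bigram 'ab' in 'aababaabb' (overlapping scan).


Scanning 'aababaabb' for bigram 'ab':
  Position 0: 'aa' -> no
  Position 1: 'ab' -> MATCH
  Position 2: 'ba' -> no
  Position 3: 'ab' -> MATCH
  Position 4: 'ba' -> no
  Position 5: 'aa' -> no
  Position 6: 'ab' -> MATCH
  Position 7: 'bb' -> no
Total matches: 3

3


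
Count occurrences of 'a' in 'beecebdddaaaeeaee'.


Scanning 'beecebdddaaaeeaee' for 'a':
  Position 9: 'a' -> MATCH (count: 1)
  Position 10: 'a' -> MATCH (count: 2)
  Position 11: 'a' -> MATCH (count: 3)
  Position 14: 'a' -> MATCH (count: 4)
Total occurrences of 'a': 4

4


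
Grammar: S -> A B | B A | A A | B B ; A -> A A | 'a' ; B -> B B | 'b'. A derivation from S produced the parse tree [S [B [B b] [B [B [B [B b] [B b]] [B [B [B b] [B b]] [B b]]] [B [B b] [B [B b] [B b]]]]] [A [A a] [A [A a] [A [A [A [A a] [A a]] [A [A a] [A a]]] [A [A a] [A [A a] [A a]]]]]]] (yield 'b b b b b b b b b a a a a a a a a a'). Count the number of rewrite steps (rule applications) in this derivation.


Every bracketed nonterminal node [X ...] in the tree is produced by exactly one rule application.
Reading the tree off as a leftmost derivation:
  Step 1: S  =>  B A   (applied S -> B A)
  Step 2: B A  =>  B B A   (applied B -> B B)
  Step 3: B B A  =>  b B A   (applied B -> b)
  Step 4: b B A  =>  b B B A   (applied B -> B B)
  Step 5: b B B A  =>  b B B B A   (applied B -> B B)
  Step 6: b B B B A  =>  b B B B B A   (applied B -> B B)
  Step 7: b B B B B A  =>  b b B B B A   (applied B -> b)
  Step 8: b b B B B A  =>  b b b B B A   (applied B -> b)
  Step 9: b b b B B A  =>  b b b B B B A   (applied B -> B B)
  Step 10: b b b B B B A  =>  b b b B B B B A   (applied B -> B B)
  Step 11: b b b B B B B A  =>  b b b b B B B A   (applied B -> b)
  Step 12: b b b b B B B A  =>  b b b b b B B A   (applied B -> b)
  Step 13: b b b b b B B A  =>  b b b b b b B A   (applied B -> b)
  Step 14: b b b b b b B A  =>  b b b b b b B B A   (applied B -> B B)
  Step 15: b b b b b b B B A  =>  b b b b b b b B A   (applied B -> b)
  Step 16: b b b b b b b B A  =>  b b b b b b b B B A   (applied B -> B B)
  Step 17: b b b b b b b B B A  =>  b b b b b b b b B A   (applied B -> b)
  Step 18: b b b b b b b b B A  =>  b b b b b b b b b A   (applied B -> b)
  Step 19: b b b b b b b b b A  =>  b b b b b b b b b A A   (applied A -> A A)
  Step 20: b b b b b b b b b A A  =>  b b b b b b b b b a A   (applied A -> a)
  Step 21: b b b b b b b b b a A  =>  b b b b b b b b b a A A   (applied A -> A A)
  Step 22: b b b b b b b b b a A A  =>  b b b b b b b b b a a A   (applied A -> a)
  Step 23: b b b b b b b b b a a A  =>  b b b b b b b b b a a A A   (applied A -> A A)
  Step 24: b b b b b b b b b a a A A  =>  b b b b b b b b b a a A A A   (applied A -> A A)
  Step 25: b b b b b b b b b a a A A A  =>  b b b b b b b b b a a A A A A   (applied A -> A A)
  Step 26: b b b b b b b b b a a A A A A  =>  b b b b b b b b b a a a A A A   (applied A -> a)
  Step 27: b b b b b b b b b a a a A A A  =>  b b b b b b b b b a a a a A A   (applied A -> a)
  Step 28: b b b b b b b b b a a a a A A  =>  b b b b b b b b b a a a a A A A   (applied A -> A A)
  Step 29: b b b b b b b b b a a a a A A A  =>  b b b b b b b b b a a a a a A A   (applied A -> a)
  Step 30: b b b b b b b b b a a a a a A A  =>  b b b b b b b b b a a a a a a A   (applied A -> a)
  Step 31: b b b b b b b b b a a a a a a A  =>  b b b b b b b b b a a a a a a A A   (applied A -> A A)
  Step 32: b b b b b b b b b a a a a a a A A  =>  b b b b b b b b b a a a a a a a A   (applied A -> a)
  Step 33: b b b b b b b b b a a a a a a a A  =>  b b b b b b b b b a a a a a a a A A   (applied A -> A A)
  Step 34: b b b b b b b b b a a a a a a a A A  =>  b b b b b b b b b a a a a a a a a A   (applied A -> a)
  Step 35: b b b b b b b b b a a a a a a a a A  =>  b b b b b b b b b a a a a a a a a a   (applied A -> a)
Final yield: b b b b b b b b b a a a a a a a a a
Total rewrite steps: 35

35


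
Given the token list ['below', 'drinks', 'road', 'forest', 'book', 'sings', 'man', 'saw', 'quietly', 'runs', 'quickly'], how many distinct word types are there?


Listing all tokens and tracking unique types:
  Token 1: 'below' -> NEW (unique so far: 1)
  Token 2: 'drinks' -> NEW (unique so far: 2)
  Token 3: 'road' -> NEW (unique so far: 3)
  Token 4: 'forest' -> NEW (unique so far: 4)
  Token 5: 'book' -> NEW (unique so far: 5)
  Token 6: 'sings' -> NEW (unique so far: 6)
  Token 7: 'man' -> NEW (unique so far: 7)
  Token 8: 'saw' -> NEW (unique so far: 8)
  Token 9: 'quietly' -> NEW (unique so far: 9)
  Token 10: 'runs' -> NEW (unique so far: 10)
  Token 11: 'quickly' -> NEW (unique so far: 11)
Unique types: ('below', 'book', 'drinks', 'forest', 'man', 'quickly', 'quietly', 'road', 'runs', 'saw', 'sings')
Vocabulary size: 11

11


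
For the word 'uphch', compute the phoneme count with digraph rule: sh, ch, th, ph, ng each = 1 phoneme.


Parsing 'uphch' greedily, digraphs first:
  'u' -> vowel phoneme (phonemes so far: 1)
  'ph' -> digraph (1 consonant phoneme) (phonemes so far: 2)
  'ch' -> digraph (1 consonant phoneme) (phonemes so far: 3)
Total phonemes: 3

3


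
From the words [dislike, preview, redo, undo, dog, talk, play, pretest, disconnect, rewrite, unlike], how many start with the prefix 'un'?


Checking each word for prefix 'un':
  'dislike' -> no (count: 0)
  'preview' -> no (count: 0)
  'redo' -> no (count: 0)
  'undo' -> YES, starts with 'un' (count: 1)
  'dog' -> no (count: 1)
  'talk' -> no (count: 1)
  'play' -> no (count: 1)
  'pretest' -> no (count: 1)
  'disconnect' -> no (count: 1)
  'rewrite' -> no (count: 1)
  'unlike' -> YES, starts with 'un' (count: 2)
Total with prefix 'un': 2

2


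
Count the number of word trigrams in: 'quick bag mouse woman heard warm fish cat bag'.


Word trigrams from [9] words:
  Trigram 1: (quick bag mouse)
  Trigram 2: (bag mouse woman)
  Trigram 3: (mouse woman heard)
  Trigram 4: (woman heard warm)
  Trigram 5: (heard warm fish)
  Trigram 6: (warm fish cat)
  Trigram 7: (fish cat bag)
Total word trigrams: 9 - 2 = 7

7


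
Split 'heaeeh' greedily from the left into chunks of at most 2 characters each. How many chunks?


'heaeeh' has 6 characters.
Chunking with max size 2:
  Chunk 1: 'he' (positions 0-1)
  Chunk 2: 'ae' (positions 2-3)
  Chunk 3: 'eh' (positions 4-5)
Total chunks: ceil(6 / 2) = 3

3


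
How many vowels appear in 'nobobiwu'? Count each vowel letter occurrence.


Scanning each character of 'nobobiwu':
  Position 1: 'n' -> consonant (running count: 0)
  Position 2: 'o' -> vowel (running count: 1)
  Position 3: 'b' -> consonant (running count: 1)
  Position 4: 'o' -> vowel (running count: 2)
  Position 5: 'b' -> consonant (running count: 2)
  Position 6: 'i' -> vowel (running count: 3)
  Position 7: 'w' -> consonant (running count: 3)
  Position 8: 'u' -> vowel (running count: 4)
Total vowels: 4

4


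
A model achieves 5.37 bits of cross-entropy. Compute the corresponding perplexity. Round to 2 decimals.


Perplexity formula: PP = 2^H
H = 5.37
PP = 2^5.37
Decompose: 2^5.37 = 2^5 * 2^0.37
2^5 = 32, 2^0.37 ~ 1.2923528
PP ~ 32 * 1.2923528 = 41.3552896
Rounded to 2 decimals: 41.36

41.36


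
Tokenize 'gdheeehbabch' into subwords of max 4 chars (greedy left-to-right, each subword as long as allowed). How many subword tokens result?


'gdheeehbabch' has 12 characters.
Chunking with max size 4:
  Chunk 1: 'gdhe' (positions 0-3)
  Chunk 2: 'eehb' (positions 4-7)
  Chunk 3: 'abch' (positions 8-11)
Total chunks: ceil(12 / 4) = 3

3


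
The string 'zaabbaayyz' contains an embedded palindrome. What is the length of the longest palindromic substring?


Scanning 'zaabbaayyz' for palindromic substrings.
Substring at positions 1-6: 'aabbaa'.
Check: reverse('aabbaa') = 'aabbaa' -> palindrome confirmed.
Neighbouring characters ('z' / 'y') break symmetry, so it cannot extend further.
No longer palindromic substring exists; longest length = 6

6


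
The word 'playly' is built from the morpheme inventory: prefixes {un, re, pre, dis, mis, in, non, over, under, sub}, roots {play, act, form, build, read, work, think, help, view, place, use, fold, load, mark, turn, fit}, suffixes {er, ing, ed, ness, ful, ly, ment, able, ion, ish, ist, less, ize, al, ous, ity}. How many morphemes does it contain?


Segmenting 'playly' against the inventory:
  'play' -> root (morpheme 1)
  'ly' -> suffix (morpheme 2)
Total morphemes: 2

2


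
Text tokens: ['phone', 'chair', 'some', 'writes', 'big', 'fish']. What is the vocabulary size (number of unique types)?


Listing all tokens and tracking unique types:
  Token 1: 'phone' -> NEW (unique so far: 1)
  Token 2: 'chair' -> NEW (unique so far: 2)
  Token 3: 'some' -> NEW (unique so far: 3)
  Token 4: 'writes' -> NEW (unique so far: 4)
  Token 5: 'big' -> NEW (unique so far: 5)
  Token 6: 'fish' -> NEW (unique so far: 6)
Unique types: ('big', 'chair', 'fish', 'phone', 'some', 'writes')
Vocabulary size: 6

6


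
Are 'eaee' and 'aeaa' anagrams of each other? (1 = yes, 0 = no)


Sort characters of 'eaee': 'aeee'
Sort characters of 'aeaa': 'aaae'
Sorted forms differ -> they are NOT anagrams
Result: 0

0


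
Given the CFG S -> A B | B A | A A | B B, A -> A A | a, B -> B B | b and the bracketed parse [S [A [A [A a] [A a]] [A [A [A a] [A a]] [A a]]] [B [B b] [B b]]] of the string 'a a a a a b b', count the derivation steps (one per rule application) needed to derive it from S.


Every bracketed nonterminal node [X ...] in the tree is produced by exactly one rule application.
Reading the tree off as a leftmost derivation:
  Step 1: S  =>  A B   (applied S -> A B)
  Step 2: A B  =>  A A B   (applied A -> A A)
  Step 3: A A B  =>  A A A B   (applied A -> A A)
  Step 4: A A A B  =>  a A A B   (applied A -> a)
  Step 5: a A A B  =>  a a A B   (applied A -> a)
  Step 6: a a A B  =>  a a A A B   (applied A -> A A)
  Step 7: a a A A B  =>  a a A A A B   (applied A -> A A)
  Step 8: a a A A A B  =>  a a a A A B   (applied A -> a)
  Step 9: a a a A A B  =>  a a a a A B   (applied A -> a)
  Step 10: a a a a A B  =>  a a a a a B   (applied A -> a)
  Step 11: a a a a a B  =>  a a a a a B B   (applied B -> B B)
  Step 12: a a a a a B B  =>  a a a a a b B   (applied B -> b)
  Step 13: a a a a a b B  =>  a a a a a b b   (applied B -> b)
Final yield: a a a a a b b
Total rewrite steps: 13

13


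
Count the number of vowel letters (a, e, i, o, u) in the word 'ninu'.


Scanning each character of 'ninu':
  Position 1: 'n' -> consonant (running count: 0)
  Position 2: 'i' -> vowel (running count: 1)
  Position 3: 'n' -> consonant (running count: 1)
  Position 4: 'u' -> vowel (running count: 2)
Total vowels: 2

2


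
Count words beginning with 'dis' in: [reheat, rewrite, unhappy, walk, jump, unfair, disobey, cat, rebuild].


Checking each word for prefix 'dis':
  'reheat' -> no (count: 0)
  'rewrite' -> no (count: 0)
  'unhappy' -> no (count: 0)
  'walk' -> no (count: 0)
  'jump' -> no (count: 0)
  'unfair' -> no (count: 0)
  'disobey' -> YES, starts with 'dis' (count: 1)
  'cat' -> no (count: 1)
  'rebuild' -> no (count: 1)
Total with prefix 'dis': 1

1


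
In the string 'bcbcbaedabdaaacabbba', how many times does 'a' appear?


Scanning 'bcbcbaedabdaaacabbba' for 'a':
  Position 5: 'a' -> MATCH (count: 1)
  Position 8: 'a' -> MATCH (count: 2)
  Position 11: 'a' -> MATCH (count: 3)
  Position 12: 'a' -> MATCH (count: 4)
  Position 13: 'a' -> MATCH (count: 5)
  Position 15: 'a' -> MATCH (count: 6)
  Position 19: 'a' -> MATCH (count: 7)
Total occurrences of 'a': 7

7


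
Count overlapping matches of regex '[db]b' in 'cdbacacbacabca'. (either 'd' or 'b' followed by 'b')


Pattern: [db]b means either 'd' or 'b' followed by 'b'.
Scanning 'cdbacacbacabca' position-by-position:
  Pos 0: window 'cd' -> no
  Pos 1: window 'db' -> MATCH
  Pos 2: window 'ba' -> no
  Pos 3: window 'ac' -> no
  Pos 4: window 'ca' -> no
  Pos 5: window 'ac' -> no
  Pos 6: window 'cb' -> no
  Pos 7: window 'ba' -> no
  Pos 8: window 'ac' -> no
  Pos 9: window 'ca' -> no
  Pos 10: window 'ab' -> no
  Pos 11: window 'bc' -> no
  Pos 12: window 'ca' -> no
  Pos 13: window 'a' -> no
Total matches: 1

1


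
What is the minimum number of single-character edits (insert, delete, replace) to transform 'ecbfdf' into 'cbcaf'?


Building DP table for s1='ecbfdf' (len 6) and s2='cbcaf' (len 5):
       c  b  c  a  f
    0  1  2  3  4  5
  e 1  1  2  3  4  5
  c 2  1  2  2  3  4
  b 3  2  1  2  3  4
  f 4  3  2  2  3  3
  d 5  4  3  3  3  4
  f 6  5  4  4  4  3
Edit distance = dp[6][5] = 3

3


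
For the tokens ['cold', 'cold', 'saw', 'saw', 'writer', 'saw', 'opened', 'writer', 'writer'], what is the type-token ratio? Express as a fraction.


Tokens: 9
Unique types: ('cold', 'opened', 'saw', 'writer') = 4
TTR = 4/9
Already in lowest terms.

4/9


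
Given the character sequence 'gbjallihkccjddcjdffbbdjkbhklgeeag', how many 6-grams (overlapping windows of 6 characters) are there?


String 'gbjallihkccjddcjdffbbdjkbhklgeeag' has length L = 33.
Number of overlapping n-grams = L - n + 1
Substituting: 33 - 6 + 1 = 28

28


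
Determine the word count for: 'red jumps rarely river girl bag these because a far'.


Counting words by splitting on spaces:
  Word 1: 'red'
  Word 2: 'jumps'
  Word 3: 'rarely'
  Word 4: 'river'
  Word 5: 'girl'
  Word 6: 'bag'
  Word 7: 'these'
  Word 8: 'because'
  Word 9: 'a'
  Word 10: 'far'
Total words: 10

10


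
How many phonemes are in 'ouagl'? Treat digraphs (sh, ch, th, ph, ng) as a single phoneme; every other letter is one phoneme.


Parsing 'ouagl' greedily, digraphs first:
  'o' -> vowel phoneme (phonemes so far: 1)
  'u' -> vowel phoneme (phonemes so far: 2)
  'a' -> vowel phoneme (phonemes so far: 3)
  'g' -> consonant phoneme (phonemes so far: 4)
  'l' -> consonant phoneme (phonemes so far: 5)
Total phonemes: 5

5


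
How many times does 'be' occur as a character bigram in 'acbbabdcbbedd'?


Scanning 'acbbabdcbbedd' for bigram 'be':
  Position 0: 'ac' -> no
  Position 1: 'cb' -> no
  Position 2: 'bb' -> no
  Position 3: 'ba' -> no
  Position 4: 'ab' -> no
  Position 5: 'bd' -> no
  Position 6: 'dc' -> no
  Position 7: 'cb' -> no
  Position 8: 'bb' -> no
  Position 9: 'be' -> MATCH
  Position 10: 'ed' -> no
  Position 11: 'dd' -> no
Total matches: 1

1


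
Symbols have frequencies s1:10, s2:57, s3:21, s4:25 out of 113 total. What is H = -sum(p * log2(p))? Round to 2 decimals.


Computing entropy H = -sum(p_i * log2(p_i)):
  s1: p = 10/113 = 0.0885, -p*log2(p) = 0.3096
  s2: p = 57/113 = 0.5044, -p*log2(p) = 0.4980
  s3: p = 21/113 = 0.1858, -p*log2(p) = 0.4512
  s4: p = 25/113 = 0.2212, -p*log2(p) = 0.4815
H = sum of terms = 1.7403
Rounded to 2 decimals: 1.74

1.74


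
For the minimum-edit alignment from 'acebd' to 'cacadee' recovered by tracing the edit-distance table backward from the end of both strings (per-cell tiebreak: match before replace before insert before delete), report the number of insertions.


Edit distance = 5. Backtracking from cell (5, 7) with preference match > replace > insert > delete,
then listing the resulting alignment 'acebd' -> 'cacadee' left to right:
  Step 1: insert 'c' [insertion #1]
  Step 2: keep 'a'
  Step 3: keep 'c'
  Step 4: insert 'a' [insertion #2]
  Step 5: replace e->d
  Step 6: replace b->e
  Step 7: replace d->e
Total insertions: 2

2


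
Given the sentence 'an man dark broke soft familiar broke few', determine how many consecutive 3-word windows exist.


Word trigrams from [8] words:
  Trigram 1: (an man dark)
  Trigram 2: (man dark broke)
  Trigram 3: (dark broke soft)
  Trigram 4: (broke soft familiar)
  Trigram 5: (soft familiar broke)
  Trigram 6: (familiar broke few)
Total word trigrams: 8 - 2 = 6

6


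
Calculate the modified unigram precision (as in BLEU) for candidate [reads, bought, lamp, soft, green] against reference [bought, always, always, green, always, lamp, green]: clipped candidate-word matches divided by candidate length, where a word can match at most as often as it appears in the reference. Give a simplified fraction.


Reference word counts: {'always': 3, 'bought': 1, 'green': 2, 'lamp': 1}
Checking each candidate word (with clipping):
  'reads' -> not in reference -> no match (matches: 0)
  'bought' -> in reference (ref count 1, used 1/1) -> match (matches: 1)
  'lamp' -> in reference (ref count 1, used 1/1) -> match (matches: 2)
  'soft' -> not in reference -> no match (matches: 2)
  'green' -> in reference (ref count 2, used 1/2) -> match (matches: 3)
Clipped matches: 3, Candidate length: 5
Precision = 3/5

3/5


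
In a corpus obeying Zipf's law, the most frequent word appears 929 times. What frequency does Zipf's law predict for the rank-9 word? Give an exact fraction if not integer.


Zipf's law: freq(rank) = f1 / rank
f1 = 929, rank = 9
freq = 929 / 9
GCD(929, 9) = 1
Simplified: 929/9

929/9


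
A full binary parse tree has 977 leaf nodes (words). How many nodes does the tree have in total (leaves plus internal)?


Leaf nodes (terminals): 977
Internal nodes = n - 1 = 977 - 1 = 976
Total = leaves + internal = 977 + 976 = 1953

1953


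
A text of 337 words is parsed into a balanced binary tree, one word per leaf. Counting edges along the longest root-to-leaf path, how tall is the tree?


In a balanced binary tree with n leaves the deepest leaf is ceil(log2(n)) edges below the root.
log2(337) = 8.3966
ceil(8.3966) = 9
height (edges) = 9

9


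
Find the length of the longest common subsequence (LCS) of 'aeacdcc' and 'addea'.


DP table for LCS of 'aeacdcc' and 'addea':
       a  d  d  e  a
    0  0  0  0  0  0
  a 0  1  1  1  1  1
  e 0  1  1  1  2  2
  a 0  1  1  1  2  3
  c 0  1  1  1  2  3
  d 0  1  2  2  2  3
  c 0  1  2  2  2  3
  c 0  1  2  2  2  3
LCS: 'aea'
LCS length = 3

3


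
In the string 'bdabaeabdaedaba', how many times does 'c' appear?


Scanning 'bdabaeabdaedaba' for 'c':
  No matches found.
Total occurrences of 'c': 0

0


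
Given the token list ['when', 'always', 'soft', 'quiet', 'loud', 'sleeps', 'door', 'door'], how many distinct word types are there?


Listing all tokens and tracking unique types:
  Token 1: 'when' -> NEW (unique so far: 1)
  Token 2: 'always' -> NEW (unique so far: 2)
  Token 3: 'soft' -> NEW (unique so far: 3)
  Token 4: 'quiet' -> NEW (unique so far: 4)
  Token 5: 'loud' -> NEW (unique so far: 5)
  Token 6: 'sleeps' -> NEW (unique so far: 6)
  Token 7: 'door' -> NEW (unique so far: 7)
  Token 8: 'door' -> duplicate (unique so far: 7)
Unique types: ('always', 'door', 'loud', 'quiet', 'sleeps', 'soft', 'when')
Vocabulary size: 7

7


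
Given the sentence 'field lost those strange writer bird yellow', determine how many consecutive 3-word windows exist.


Word trigrams from [7] words:
  Trigram 1: (field lost those)
  Trigram 2: (lost those strange)
  Trigram 3: (those strange writer)
  Trigram 4: (strange writer bird)
  Trigram 5: (writer bird yellow)
Total word trigrams: 7 - 2 = 5

5


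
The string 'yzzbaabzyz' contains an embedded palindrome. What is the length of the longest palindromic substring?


Scanning 'yzzbaabzyz' for palindromic substrings.
Substring at positions 2-7: 'zbaabz'.
Check: reverse('zbaabz') = 'zbaabz' -> palindrome confirmed.
Neighbouring characters ('z' / 'y') break symmetry, so it cannot extend further.
No longer palindromic substring exists; longest length = 6

6


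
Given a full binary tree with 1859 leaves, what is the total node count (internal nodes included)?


Leaf nodes (terminals): 1859
Internal nodes = n - 1 = 1859 - 1 = 1858
Total = leaves + internal = 1859 + 1858 = 3717

3717


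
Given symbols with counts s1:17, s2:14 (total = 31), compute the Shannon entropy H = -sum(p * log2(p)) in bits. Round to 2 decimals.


Computing entropy H = -sum(p_i * log2(p_i)):
  s1: p = 17/31 = 0.5484, -p*log2(p) = 0.4753
  s2: p = 14/31 = 0.4516, -p*log2(p) = 0.5179
H = sum of terms = 0.9932
Rounded to 2 decimals: 0.99

0.99


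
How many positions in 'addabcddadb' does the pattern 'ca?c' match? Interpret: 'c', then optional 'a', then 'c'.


Pattern: ca?c means 'c', then optional 'a', then 'c'.
Scanning 'addabcddadb' position-by-position:
  Pos 0: window 'add' -> no
  Pos 1: window 'dda' -> no
  Pos 2: window 'dab' -> no
  Pos 3: window 'abc' -> no
  Pos 4: window 'bcd' -> no
  Pos 5: window 'cdd' -> no
  Pos 6: window 'dda' -> no
  Pos 7: window 'dad' -> no
  Pos 8: window 'adb' -> no
  Pos 9: window 'db' -> no
  Pos 10: window 'b' -> no
Total matches: 0

0


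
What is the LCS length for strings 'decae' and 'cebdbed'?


DP table for LCS of 'decae' and 'cebdbed':
       c  e  b  d  b  e  d
    0  0  0  0  0  0  0  0
  d 0  0  0  0  1  1  1  1
  e 0  0  1  1  1  1  2  2
  c 0  1  1  1  1  1  2  2
  a 0  1  1  1  1  1  2  2
  e 0  1  2  2  2  2  2  2
LCS: 'de'
LCS length = 2

2


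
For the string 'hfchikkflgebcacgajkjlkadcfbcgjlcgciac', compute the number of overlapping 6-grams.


String 'hfchikkflgebcacgajkjlkadcfbcgjlcgciac' has length L = 37.
Number of overlapping n-grams = L - n + 1
Substituting: 37 - 6 + 1 = 32

32


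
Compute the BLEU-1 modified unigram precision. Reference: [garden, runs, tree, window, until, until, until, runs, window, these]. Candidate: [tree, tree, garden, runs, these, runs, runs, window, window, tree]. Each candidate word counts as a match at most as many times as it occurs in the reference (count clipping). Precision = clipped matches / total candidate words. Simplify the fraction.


Reference word counts: {'garden': 1, 'runs': 2, 'these': 1, 'tree': 1, 'until': 3, 'window': 2}
Checking each candidate word (with clipping):
  'tree' -> in reference (ref count 1, used 1/1) -> match (matches: 1)
  'tree' -> ref count 1 already used up (1/1) -> clipped, no match (matches: 1)
  'garden' -> in reference (ref count 1, used 1/1) -> match (matches: 2)
  'runs' -> in reference (ref count 2, used 1/2) -> match (matches: 3)
  'these' -> in reference (ref count 1, used 1/1) -> match (matches: 4)
  'runs' -> in reference (ref count 2, used 2/2) -> match (matches: 5)
  'runs' -> ref count 2 already used up (2/2) -> clipped, no match (matches: 5)
  'window' -> in reference (ref count 2, used 1/2) -> match (matches: 6)
  'window' -> in reference (ref count 2, used 2/2) -> match (matches: 7)
  'tree' -> ref count 1 already used up (1/1) -> clipped, no match (matches: 7)
Clipped matches: 7, Candidate length: 10
Precision = 7/10

7/10


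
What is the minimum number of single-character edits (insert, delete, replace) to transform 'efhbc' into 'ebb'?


Building DP table for s1='efhbc' (len 5) and s2='ebb' (len 3):
       e  b  b
    0  1  2  3
  e 1  0  1  2
  f 2  1  1  2
  h 3  2  2  2
  b 4  3  2  2
  c 5  4  3  3
Edit distance = dp[5][3] = 3

3


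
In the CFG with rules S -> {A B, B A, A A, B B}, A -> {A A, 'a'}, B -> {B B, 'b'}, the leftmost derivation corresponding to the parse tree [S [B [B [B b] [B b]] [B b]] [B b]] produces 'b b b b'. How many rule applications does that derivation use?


Every bracketed nonterminal node [X ...] in the tree is produced by exactly one rule application.
Reading the tree off as a leftmost derivation:
  Step 1: S  =>  B B   (applied S -> B B)
  Step 2: B B  =>  B B B   (applied B -> B B)
  Step 3: B B B  =>  B B B B   (applied B -> B B)
  Step 4: B B B B  =>  b B B B   (applied B -> b)
  Step 5: b B B B  =>  b b B B   (applied B -> b)
  Step 6: b b B B  =>  b b b B   (applied B -> b)
  Step 7: b b b B  =>  b b b b   (applied B -> b)
Final yield: b b b b
Total rewrite steps: 7

7


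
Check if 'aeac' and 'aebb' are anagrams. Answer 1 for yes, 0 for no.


Sort characters of 'aeac': 'aace'
Sort characters of 'aebb': 'abbe'
Sorted forms differ -> they are NOT anagrams
Result: 0

0


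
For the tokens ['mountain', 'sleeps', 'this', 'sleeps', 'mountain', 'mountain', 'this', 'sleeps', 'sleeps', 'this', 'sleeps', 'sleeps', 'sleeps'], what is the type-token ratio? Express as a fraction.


Tokens: 13
Unique types: ('mountain', 'sleeps', 'this') = 3
TTR = 3/13
Already in lowest terms.

3/13


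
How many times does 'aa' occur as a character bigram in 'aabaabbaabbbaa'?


Scanning 'aabaabbaabbbaa' for bigram 'aa':
  Position 0: 'aa' -> MATCH
  Position 1: 'ab' -> no
  Position 2: 'ba' -> no
  Position 3: 'aa' -> MATCH
  Position 4: 'ab' -> no
  Position 5: 'bb' -> no
  Position 6: 'ba' -> no
  Position 7: 'aa' -> MATCH
  Position 8: 'ab' -> no
  Position 9: 'bb' -> no
  Position 10: 'bb' -> no
  Position 11: 'ba' -> no
  Position 12: 'aa' -> MATCH
Total matches: 4

4


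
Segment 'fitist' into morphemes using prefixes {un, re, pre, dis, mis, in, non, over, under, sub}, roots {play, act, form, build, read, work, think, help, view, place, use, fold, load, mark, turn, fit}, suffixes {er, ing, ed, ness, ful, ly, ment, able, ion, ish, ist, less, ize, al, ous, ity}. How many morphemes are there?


Segmenting 'fitist' against the inventory:
  'fit' -> root (morpheme 1)
  'ist' -> suffix (morpheme 2)
Total morphemes: 2

2


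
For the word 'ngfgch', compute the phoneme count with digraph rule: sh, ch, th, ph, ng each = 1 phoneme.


Parsing 'ngfgch' greedily, digraphs first:
  'ng' -> digraph (1 consonant phoneme) (phonemes so far: 1)
  'f' -> consonant phoneme (phonemes so far: 2)
  'g' -> consonant phoneme (phonemes so far: 3)
  'ch' -> digraph (1 consonant phoneme) (phonemes so far: 4)
Total phonemes: 4

4


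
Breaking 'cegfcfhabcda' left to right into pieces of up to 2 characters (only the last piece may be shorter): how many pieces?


'cegfcfhabcda' has 12 characters.
Chunking with max size 2:
  Chunk 1: 'ce' (positions 0-1)
  Chunk 2: 'gf' (positions 2-3)
  Chunk 3: 'cf' (positions 4-5)
  Chunk 4: 'ha' (positions 6-7)
  Chunk 5: 'bc' (positions 8-9)
  Chunk 6: 'da' (positions 10-11)
Total chunks: ceil(12 / 2) = 6

6


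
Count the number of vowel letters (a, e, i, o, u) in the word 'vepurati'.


Scanning each character of 'vepurati':
  Position 1: 'v' -> consonant (running count: 0)
  Position 2: 'e' -> vowel (running count: 1)
  Position 3: 'p' -> consonant (running count: 1)
  Position 4: 'u' -> vowel (running count: 2)
  Position 5: 'r' -> consonant (running count: 2)
  Position 6: 'a' -> vowel (running count: 3)
  Position 7: 't' -> consonant (running count: 3)
  Position 8: 'i' -> vowel (running count: 4)
Total vowels: 4

4


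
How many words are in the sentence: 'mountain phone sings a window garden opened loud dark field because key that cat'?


Counting words by splitting on spaces:
  Word 1: 'mountain'
  Word 2: 'phone'
  Word 3: 'sings'
  Word 4: 'a'
  Word 5: 'window'
  Word 6: 'garden'
  Word 7: 'opened'
  Word 8: 'loud'
  Word 9: 'dark'
  Word 10: 'field'
  Word 11: 'because'
  Word 12: 'key'
  Word 13: 'that'
  Word 14: 'cat'
Total words: 14

14


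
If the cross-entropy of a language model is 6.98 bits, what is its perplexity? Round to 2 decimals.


Perplexity formula: PP = 2^H
H = 6.98
PP = 2^6.98
Decompose: 2^6.98 = 2^6 * 2^0.98
2^6 = 64, 2^0.98 ~ 1.9724654
PP ~ 64 * 1.9724654 = 126.2377856
Rounded to 2 decimals: 126.24

126.24


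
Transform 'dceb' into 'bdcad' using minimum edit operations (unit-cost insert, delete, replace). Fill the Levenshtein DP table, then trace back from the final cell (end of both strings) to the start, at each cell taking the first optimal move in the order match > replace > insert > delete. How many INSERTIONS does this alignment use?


Edit distance = 3. Backtracking from cell (4, 5) with preference match > replace > insert > delete,
then listing the resulting alignment 'dceb' -> 'bdcad' left to right:
  Step 1: insert 'b' [insertion #1]
  Step 2: keep 'd'
  Step 3: keep 'c'
  Step 4: replace e->a
  Step 5: replace b->d
Total insertions: 1

1


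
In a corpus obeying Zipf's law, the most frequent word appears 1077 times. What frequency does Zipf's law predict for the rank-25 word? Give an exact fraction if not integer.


Zipf's law: freq(rank) = f1 / rank
f1 = 1077, rank = 25
freq = 1077 / 25
GCD(1077, 25) = 1
Simplified: 1077/25

1077/25


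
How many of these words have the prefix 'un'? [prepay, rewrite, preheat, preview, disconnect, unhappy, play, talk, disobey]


Checking each word for prefix 'un':
  'prepay' -> no (count: 0)
  'rewrite' -> no (count: 0)
  'preheat' -> no (count: 0)
  'preview' -> no (count: 0)
  'disconnect' -> no (count: 0)
  'unhappy' -> YES, starts with 'un' (count: 1)
  'play' -> no (count: 1)
  'talk' -> no (count: 1)
  'disobey' -> no (count: 1)
Total with prefix 'un': 1

1


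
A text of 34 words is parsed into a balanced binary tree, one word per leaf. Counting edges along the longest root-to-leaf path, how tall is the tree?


In a balanced binary tree with n leaves the deepest leaf is ceil(log2(n)) edges below the root.
log2(34) = 5.0875
ceil(5.0875) = 6
height (edges) = 6

6


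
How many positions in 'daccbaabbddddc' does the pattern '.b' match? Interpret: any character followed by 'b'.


Pattern: .b means any character followed by 'b'.
Scanning 'daccbaabbddddc' position-by-position:
  Pos 0: window 'da' -> no
  Pos 1: window 'ac' -> no
  Pos 2: window 'cc' -> no
  Pos 3: window 'cb' -> MATCH
  Pos 4: window 'ba' -> no
  Pos 5: window 'aa' -> no
  Pos 6: window 'ab' -> MATCH
  Pos 7: window 'bb' -> MATCH
  Pos 8: window 'bd' -> no
  Pos 9: window 'dd' -> no
  Pos 10: window 'dd' -> no
  Pos 11: window 'dd' -> no
  Pos 12: window 'dc' -> no
  Pos 13: window 'c' -> no
Total matches: 3

3


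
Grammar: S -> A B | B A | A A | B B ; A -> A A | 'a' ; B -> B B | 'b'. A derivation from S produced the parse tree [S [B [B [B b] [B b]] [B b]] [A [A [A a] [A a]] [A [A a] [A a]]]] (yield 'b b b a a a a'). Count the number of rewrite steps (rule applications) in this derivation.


Every bracketed nonterminal node [X ...] in the tree is produced by exactly one rule application.
Reading the tree off as a leftmost derivation:
  Step 1: S  =>  B A   (applied S -> B A)
  Step 2: B A  =>  B B A   (applied B -> B B)
  Step 3: B B A  =>  B B B A   (applied B -> B B)
  Step 4: B B B A  =>  b B B A   (applied B -> b)
  Step 5: b B B A  =>  b b B A   (applied B -> b)
  Step 6: b b B A  =>  b b b A   (applied B -> b)
  Step 7: b b b A  =>  b b b A A   (applied A -> A A)
  Step 8: b b b A A  =>  b b b A A A   (applied A -> A A)
  Step 9: b b b A A A  =>  b b b a A A   (applied A -> a)
  Step 10: b b b a A A  =>  b b b a a A   (applied A -> a)
  Step 11: b b b a a A  =>  b b b a a A A   (applied A -> A A)
  Step 12: b b b a a A A  =>  b b b a a a A   (applied A -> a)
  Step 13: b b b a a a A  =>  b b b a a a a   (applied A -> a)
Final yield: b b b a a a a
Total rewrite steps: 13

13


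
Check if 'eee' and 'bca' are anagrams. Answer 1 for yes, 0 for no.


Sort characters of 'eee': 'eee'
Sort characters of 'bca': 'abc'
Sorted forms differ -> they are NOT anagrams
Result: 0

0


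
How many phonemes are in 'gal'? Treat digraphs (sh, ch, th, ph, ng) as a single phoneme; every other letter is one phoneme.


Parsing 'gal' greedily, digraphs first:
  'g' -> consonant phoneme (phonemes so far: 1)
  'a' -> vowel phoneme (phonemes so far: 2)
  'l' -> consonant phoneme (phonemes so far: 3)
Total phonemes: 3

3


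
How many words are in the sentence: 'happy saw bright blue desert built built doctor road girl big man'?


Counting words by splitting on spaces:
  Word 1: 'happy'
  Word 2: 'saw'
  Word 3: 'bright'
  Word 4: 'blue'
  Word 5: 'desert'
  Word 6: 'built'
  Word 7: 'built'
  Word 8: 'doctor'
  Word 9: 'road'
  Word 10: 'girl'
  Word 11: 'big'
  Word 12: 'man'
Total words: 12

12


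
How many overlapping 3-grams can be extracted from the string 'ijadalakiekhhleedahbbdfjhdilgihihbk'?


String 'ijadalakiekhhleedahbbdfjhdilgihihbk' has length L = 35.
Number of overlapping n-grams = L - n + 1
Substituting: 35 - 3 + 1 = 33

33


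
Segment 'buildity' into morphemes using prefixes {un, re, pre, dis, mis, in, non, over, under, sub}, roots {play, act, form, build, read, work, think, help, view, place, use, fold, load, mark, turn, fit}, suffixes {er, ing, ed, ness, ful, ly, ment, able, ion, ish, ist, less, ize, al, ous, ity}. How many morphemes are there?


Segmenting 'buildity' against the inventory:
  'build' -> root (morpheme 1)
  'ity' -> suffix (morpheme 2)
Total morphemes: 2

2


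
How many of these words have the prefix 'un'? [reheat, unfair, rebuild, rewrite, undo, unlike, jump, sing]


Checking each word for prefix 'un':
  'reheat' -> no (count: 0)
  'unfair' -> YES, starts with 'un' (count: 1)
  'rebuild' -> no (count: 1)
  'rewrite' -> no (count: 1)
  'undo' -> YES, starts with 'un' (count: 2)
  'unlike' -> YES, starts with 'un' (count: 3)
  'jump' -> no (count: 3)
  'sing' -> no (count: 3)
Total with prefix 'un': 3

3


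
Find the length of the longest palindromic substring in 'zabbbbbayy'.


Scanning 'zabbbbbayy' for palindromic substrings.
Substring at positions 1-7: 'abbbbba'.
Check: reverse('abbbbba') = 'abbbbba' -> palindrome confirmed.
Neighbouring characters ('z' / 'y') break symmetry, so it cannot extend further.
No longer palindromic substring exists; longest length = 7

7


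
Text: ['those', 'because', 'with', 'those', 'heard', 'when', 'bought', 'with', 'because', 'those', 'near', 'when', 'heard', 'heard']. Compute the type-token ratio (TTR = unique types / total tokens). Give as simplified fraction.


Tokens: 14
Unique types: ('because', 'bought', 'heard', 'near', 'those', 'when', 'with') = 7
TTR = 7/14
Simplify: divide both by 7 -> 1/2
TTR = 1/2

1/2
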